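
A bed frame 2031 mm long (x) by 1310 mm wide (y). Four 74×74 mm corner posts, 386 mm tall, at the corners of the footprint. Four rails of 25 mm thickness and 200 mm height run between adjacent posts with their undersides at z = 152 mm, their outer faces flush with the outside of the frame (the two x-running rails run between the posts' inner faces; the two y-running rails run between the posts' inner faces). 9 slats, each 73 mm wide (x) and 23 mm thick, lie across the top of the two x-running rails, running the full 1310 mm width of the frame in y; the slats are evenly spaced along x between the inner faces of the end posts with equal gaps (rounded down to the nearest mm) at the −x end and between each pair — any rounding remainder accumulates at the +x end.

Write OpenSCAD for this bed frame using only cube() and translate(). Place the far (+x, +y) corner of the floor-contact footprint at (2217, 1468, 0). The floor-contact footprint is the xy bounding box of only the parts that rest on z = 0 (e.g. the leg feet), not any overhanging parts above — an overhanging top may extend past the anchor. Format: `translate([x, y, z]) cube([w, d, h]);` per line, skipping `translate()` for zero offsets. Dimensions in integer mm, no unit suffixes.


// slat z = rail_z + rail_h = 152 + 200 = 352
// slat gap = ⌊(1883 − 9·73) / 10⌋ = 122
translate([186, 158, 0]) cube([74, 74, 386]);
translate([186, 1394, 0]) cube([74, 74, 386]);
translate([2143, 158, 0]) cube([74, 74, 386]);
translate([2143, 1394, 0]) cube([74, 74, 386]);
translate([260, 158, 152]) cube([1883, 25, 200]);
translate([260, 1443, 152]) cube([1883, 25, 200]);
translate([186, 232, 152]) cube([25, 1162, 200]);
translate([2192, 232, 152]) cube([25, 1162, 200]);
translate([382, 158, 352]) cube([73, 1310, 23]);
translate([577, 158, 352]) cube([73, 1310, 23]);
translate([772, 158, 352]) cube([73, 1310, 23]);
translate([967, 158, 352]) cube([73, 1310, 23]);
translate([1162, 158, 352]) cube([73, 1310, 23]);
translate([1357, 158, 352]) cube([73, 1310, 23]);
translate([1552, 158, 352]) cube([73, 1310, 23]);
translate([1747, 158, 352]) cube([73, 1310, 23]);
translate([1942, 158, 352]) cube([73, 1310, 23]);


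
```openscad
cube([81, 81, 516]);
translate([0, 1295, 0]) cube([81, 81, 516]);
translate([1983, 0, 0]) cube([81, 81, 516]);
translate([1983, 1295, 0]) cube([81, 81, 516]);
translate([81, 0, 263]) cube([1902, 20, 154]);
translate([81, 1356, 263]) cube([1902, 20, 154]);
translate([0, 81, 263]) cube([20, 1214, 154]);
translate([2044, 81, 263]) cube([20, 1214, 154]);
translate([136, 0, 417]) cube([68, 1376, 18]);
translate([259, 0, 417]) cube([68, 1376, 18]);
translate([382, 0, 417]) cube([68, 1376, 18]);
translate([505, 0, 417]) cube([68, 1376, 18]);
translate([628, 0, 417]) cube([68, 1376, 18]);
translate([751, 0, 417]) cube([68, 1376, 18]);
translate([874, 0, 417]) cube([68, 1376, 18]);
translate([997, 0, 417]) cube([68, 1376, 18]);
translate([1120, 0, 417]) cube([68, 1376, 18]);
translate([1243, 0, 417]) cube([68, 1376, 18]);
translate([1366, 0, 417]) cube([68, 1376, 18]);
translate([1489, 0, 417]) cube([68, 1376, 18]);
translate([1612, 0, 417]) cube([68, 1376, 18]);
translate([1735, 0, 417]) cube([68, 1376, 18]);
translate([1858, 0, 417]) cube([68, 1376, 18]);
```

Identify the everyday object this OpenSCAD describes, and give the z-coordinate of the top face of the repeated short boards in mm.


A bed frame. The slat-top height is 435 mm.

Four posts, four rails, and a row of slats — a bed frame. Slats sit on the rails at z = 263 + 154 = 417; with slat thickness 18, the top is 435 mm.


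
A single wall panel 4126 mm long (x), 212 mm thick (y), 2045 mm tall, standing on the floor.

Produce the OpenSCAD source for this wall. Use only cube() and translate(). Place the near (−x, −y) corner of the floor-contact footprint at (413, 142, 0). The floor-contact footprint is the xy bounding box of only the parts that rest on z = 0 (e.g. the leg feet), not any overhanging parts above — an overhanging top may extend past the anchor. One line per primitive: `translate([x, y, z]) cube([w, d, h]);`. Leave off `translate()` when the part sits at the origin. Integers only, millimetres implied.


translate([413, 142, 0]) cube([4126, 212, 2045]);


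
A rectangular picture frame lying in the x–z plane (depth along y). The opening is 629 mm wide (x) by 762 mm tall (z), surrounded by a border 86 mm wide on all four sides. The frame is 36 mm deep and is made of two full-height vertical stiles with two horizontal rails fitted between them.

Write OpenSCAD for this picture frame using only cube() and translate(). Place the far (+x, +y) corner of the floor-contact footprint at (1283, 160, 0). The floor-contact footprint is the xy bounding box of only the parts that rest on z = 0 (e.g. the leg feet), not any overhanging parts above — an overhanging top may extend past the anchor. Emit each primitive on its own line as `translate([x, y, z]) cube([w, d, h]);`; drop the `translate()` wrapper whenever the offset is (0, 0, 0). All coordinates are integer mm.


translate([482, 124, 0]) cube([86, 36, 934]);
translate([1197, 124, 0]) cube([86, 36, 934]);
translate([568, 124, 0]) cube([629, 36, 86]);
translate([568, 124, 848]) cube([629, 36, 86]);


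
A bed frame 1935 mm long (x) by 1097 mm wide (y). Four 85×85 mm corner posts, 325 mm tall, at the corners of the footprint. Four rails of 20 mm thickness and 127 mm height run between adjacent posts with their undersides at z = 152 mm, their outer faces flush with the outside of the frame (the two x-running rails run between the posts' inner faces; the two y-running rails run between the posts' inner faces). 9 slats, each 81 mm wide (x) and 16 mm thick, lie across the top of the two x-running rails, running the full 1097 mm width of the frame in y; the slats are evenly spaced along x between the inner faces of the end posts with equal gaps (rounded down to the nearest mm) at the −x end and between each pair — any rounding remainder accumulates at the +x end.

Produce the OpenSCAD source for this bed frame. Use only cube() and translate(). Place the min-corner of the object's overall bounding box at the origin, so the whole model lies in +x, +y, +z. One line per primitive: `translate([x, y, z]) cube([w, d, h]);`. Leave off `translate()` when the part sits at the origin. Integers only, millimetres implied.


// slat z = rail_z + rail_h = 152 + 127 = 279
// slat gap = ⌊(1765 − 9·81) / 10⌋ = 103
cube([85, 85, 325]);
translate([0, 1012, 0]) cube([85, 85, 325]);
translate([1850, 0, 0]) cube([85, 85, 325]);
translate([1850, 1012, 0]) cube([85, 85, 325]);
translate([85, 0, 152]) cube([1765, 20, 127]);
translate([85, 1077, 152]) cube([1765, 20, 127]);
translate([0, 85, 152]) cube([20, 927, 127]);
translate([1915, 85, 152]) cube([20, 927, 127]);
translate([188, 0, 279]) cube([81, 1097, 16]);
translate([372, 0, 279]) cube([81, 1097, 16]);
translate([556, 0, 279]) cube([81, 1097, 16]);
translate([740, 0, 279]) cube([81, 1097, 16]);
translate([924, 0, 279]) cube([81, 1097, 16]);
translate([1108, 0, 279]) cube([81, 1097, 16]);
translate([1292, 0, 279]) cube([81, 1097, 16]);
translate([1476, 0, 279]) cube([81, 1097, 16]);
translate([1660, 0, 279]) cube([81, 1097, 16]);


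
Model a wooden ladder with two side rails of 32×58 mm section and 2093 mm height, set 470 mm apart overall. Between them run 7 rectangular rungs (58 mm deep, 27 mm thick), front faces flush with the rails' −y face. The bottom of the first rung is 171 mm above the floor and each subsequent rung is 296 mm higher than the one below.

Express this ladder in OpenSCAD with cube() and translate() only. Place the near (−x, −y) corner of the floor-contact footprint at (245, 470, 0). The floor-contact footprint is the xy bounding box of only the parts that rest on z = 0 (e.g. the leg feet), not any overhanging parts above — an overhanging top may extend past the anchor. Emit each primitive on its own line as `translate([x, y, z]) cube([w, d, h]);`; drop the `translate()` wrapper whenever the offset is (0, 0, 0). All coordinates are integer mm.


// rung span = 470 - 2*32 = 406
// rung[k] z = 171 + k*296
translate([245, 470, 0]) cube([32, 58, 2093]);
translate([683, 470, 0]) cube([32, 58, 2093]);
translate([277, 470, 171]) cube([406, 58, 27]);
translate([277, 470, 467]) cube([406, 58, 27]);
translate([277, 470, 763]) cube([406, 58, 27]);
translate([277, 470, 1059]) cube([406, 58, 27]);
translate([277, 470, 1355]) cube([406, 58, 27]);
translate([277, 470, 1651]) cube([406, 58, 27]);
translate([277, 470, 1947]) cube([406, 58, 27]);


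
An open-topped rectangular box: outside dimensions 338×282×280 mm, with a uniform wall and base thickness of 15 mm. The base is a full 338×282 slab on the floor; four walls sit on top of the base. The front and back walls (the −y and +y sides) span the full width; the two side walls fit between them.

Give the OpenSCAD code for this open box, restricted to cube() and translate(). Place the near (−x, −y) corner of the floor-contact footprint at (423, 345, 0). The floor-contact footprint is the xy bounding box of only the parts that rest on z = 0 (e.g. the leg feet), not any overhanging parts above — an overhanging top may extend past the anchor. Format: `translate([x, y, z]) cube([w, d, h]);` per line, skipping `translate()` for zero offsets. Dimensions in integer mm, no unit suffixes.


translate([423, 345, 0]) cube([338, 282, 15]);
translate([423, 345, 15]) cube([338, 15, 265]);
translate([423, 612, 15]) cube([338, 15, 265]);
translate([423, 360, 15]) cube([15, 252, 265]);
translate([746, 360, 15]) cube([15, 252, 265]);


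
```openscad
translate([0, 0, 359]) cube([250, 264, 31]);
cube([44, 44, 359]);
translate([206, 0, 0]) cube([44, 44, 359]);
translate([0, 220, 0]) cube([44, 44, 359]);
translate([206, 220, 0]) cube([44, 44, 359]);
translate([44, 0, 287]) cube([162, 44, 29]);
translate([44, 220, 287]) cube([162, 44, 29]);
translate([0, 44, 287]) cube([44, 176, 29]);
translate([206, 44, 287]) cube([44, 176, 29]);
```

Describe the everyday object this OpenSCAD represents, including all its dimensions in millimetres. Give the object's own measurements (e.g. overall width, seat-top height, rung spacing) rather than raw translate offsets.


A four-legged stool. The seat is a 250×264×31 mm slab whose top surface is at z = 390 mm; four square legs, each 44×44 mm in cross-section, run from the floor (z = 0) to the underside of the seat, each flush with a corner of the seat. Four stretchers, 44 mm wide and 29 mm tall, connect adjacent legs with their undersides at z = 287 mm, each running between the inner faces of the legs it joins and aligned with the legs' outer faces on the other axis.


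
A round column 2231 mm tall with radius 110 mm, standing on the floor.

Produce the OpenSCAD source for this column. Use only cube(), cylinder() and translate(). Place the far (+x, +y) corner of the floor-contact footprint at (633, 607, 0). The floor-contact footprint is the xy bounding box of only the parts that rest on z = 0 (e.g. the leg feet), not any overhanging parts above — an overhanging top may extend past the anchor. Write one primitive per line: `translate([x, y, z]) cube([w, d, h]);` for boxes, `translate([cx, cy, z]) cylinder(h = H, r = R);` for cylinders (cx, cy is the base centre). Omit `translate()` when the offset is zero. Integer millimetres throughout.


translate([523, 497, 0]) cylinder(h = 2231, r = 110);


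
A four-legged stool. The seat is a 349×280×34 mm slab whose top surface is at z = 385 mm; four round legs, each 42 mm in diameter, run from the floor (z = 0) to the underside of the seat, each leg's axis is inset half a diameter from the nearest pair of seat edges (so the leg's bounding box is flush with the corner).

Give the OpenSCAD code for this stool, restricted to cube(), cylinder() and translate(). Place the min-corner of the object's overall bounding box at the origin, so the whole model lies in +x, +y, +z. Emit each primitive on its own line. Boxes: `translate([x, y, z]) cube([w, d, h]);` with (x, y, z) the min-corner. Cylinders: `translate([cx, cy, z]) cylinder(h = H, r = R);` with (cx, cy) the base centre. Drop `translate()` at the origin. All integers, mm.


translate([0, 0, 351]) cube([349, 280, 34]);
translate([21, 21, 0]) cylinder(h = 351, r = 21);
translate([328, 21, 0]) cylinder(h = 351, r = 21);
translate([21, 259, 0]) cylinder(h = 351, r = 21);
translate([328, 259, 0]) cylinder(h = 351, r = 21);


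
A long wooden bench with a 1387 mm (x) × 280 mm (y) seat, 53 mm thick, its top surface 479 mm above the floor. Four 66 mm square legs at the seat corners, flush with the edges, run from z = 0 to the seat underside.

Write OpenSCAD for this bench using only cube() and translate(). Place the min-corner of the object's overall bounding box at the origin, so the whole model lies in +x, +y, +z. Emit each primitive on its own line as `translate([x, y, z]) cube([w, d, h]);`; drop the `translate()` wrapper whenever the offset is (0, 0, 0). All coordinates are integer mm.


translate([0, 0, 426]) cube([1387, 280, 53]);
cube([66, 66, 426]);
translate([0, 214, 0]) cube([66, 66, 426]);
translate([1321, 0, 0]) cube([66, 66, 426]);
translate([1321, 214, 0]) cube([66, 66, 426]);


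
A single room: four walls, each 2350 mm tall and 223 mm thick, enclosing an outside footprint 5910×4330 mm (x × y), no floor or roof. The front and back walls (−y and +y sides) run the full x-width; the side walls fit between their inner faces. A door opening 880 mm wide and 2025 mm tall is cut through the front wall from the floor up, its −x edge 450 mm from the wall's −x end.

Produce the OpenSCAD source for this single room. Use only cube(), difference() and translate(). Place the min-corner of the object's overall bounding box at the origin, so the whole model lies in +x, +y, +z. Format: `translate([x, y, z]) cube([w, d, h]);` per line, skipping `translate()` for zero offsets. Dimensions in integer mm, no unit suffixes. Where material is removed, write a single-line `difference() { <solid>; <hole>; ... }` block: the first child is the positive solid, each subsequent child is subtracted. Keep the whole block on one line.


difference() { cube([5910, 223, 2350]); translate([450, 0, 0]) cube([880, 223, 2025]); }
translate([0, 4107, 0]) cube([5910, 223, 2350]);
translate([0, 223, 0]) cube([223, 3884, 2350]);
translate([5687, 223, 0]) cube([223, 3884, 2350]);


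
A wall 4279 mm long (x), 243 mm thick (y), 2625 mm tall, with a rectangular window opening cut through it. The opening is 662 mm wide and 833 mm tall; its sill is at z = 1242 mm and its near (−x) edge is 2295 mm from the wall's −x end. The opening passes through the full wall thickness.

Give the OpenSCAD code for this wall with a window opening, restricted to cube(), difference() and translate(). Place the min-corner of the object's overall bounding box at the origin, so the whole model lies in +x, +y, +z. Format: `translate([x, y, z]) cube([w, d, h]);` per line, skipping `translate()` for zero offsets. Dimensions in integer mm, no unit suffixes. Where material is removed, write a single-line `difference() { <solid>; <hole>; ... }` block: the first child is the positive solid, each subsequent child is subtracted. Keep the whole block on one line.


difference() { cube([4279, 243, 2625]); translate([2295, 0, 1242]) cube([662, 243, 833]); }


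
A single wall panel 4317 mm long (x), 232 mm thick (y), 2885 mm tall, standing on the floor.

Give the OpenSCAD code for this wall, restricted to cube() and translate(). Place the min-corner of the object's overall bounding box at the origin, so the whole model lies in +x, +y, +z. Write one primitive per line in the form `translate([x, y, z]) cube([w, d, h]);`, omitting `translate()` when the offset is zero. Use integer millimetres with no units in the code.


cube([4317, 232, 2885]);


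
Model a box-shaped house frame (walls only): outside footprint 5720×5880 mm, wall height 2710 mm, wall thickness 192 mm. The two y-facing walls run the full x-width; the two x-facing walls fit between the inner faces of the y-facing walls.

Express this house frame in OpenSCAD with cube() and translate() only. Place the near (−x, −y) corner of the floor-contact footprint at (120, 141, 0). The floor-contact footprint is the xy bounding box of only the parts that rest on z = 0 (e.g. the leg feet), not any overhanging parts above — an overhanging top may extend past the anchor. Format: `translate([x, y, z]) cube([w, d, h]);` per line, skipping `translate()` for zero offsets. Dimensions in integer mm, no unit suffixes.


translate([120, 141, 0]) cube([5720, 192, 2710]);
translate([120, 5829, 0]) cube([5720, 192, 2710]);
translate([120, 333, 0]) cube([192, 5496, 2710]);
translate([5648, 333, 0]) cube([192, 5496, 2710]);


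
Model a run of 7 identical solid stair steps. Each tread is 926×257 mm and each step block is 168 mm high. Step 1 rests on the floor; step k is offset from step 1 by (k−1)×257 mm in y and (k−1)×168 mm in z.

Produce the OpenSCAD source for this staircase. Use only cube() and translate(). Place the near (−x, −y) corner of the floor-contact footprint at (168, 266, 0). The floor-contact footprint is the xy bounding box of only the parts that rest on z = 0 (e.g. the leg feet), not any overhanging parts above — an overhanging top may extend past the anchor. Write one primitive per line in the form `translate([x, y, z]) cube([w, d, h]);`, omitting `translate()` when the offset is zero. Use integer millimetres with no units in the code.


translate([168, 266, 0]) cube([926, 257, 168]);
translate([168, 523, 168]) cube([926, 257, 168]);
translate([168, 780, 336]) cube([926, 257, 168]);
translate([168, 1037, 504]) cube([926, 257, 168]);
translate([168, 1294, 672]) cube([926, 257, 168]);
translate([168, 1551, 840]) cube([926, 257, 168]);
translate([168, 1808, 1008]) cube([926, 257, 168]);


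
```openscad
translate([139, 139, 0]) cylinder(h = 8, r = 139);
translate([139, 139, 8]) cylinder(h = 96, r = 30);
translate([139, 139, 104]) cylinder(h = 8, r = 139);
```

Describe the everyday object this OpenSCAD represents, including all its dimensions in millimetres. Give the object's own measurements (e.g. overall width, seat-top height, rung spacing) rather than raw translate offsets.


A spool: two coaxial disc flanges of radius 139 mm and thickness 8 mm, joined by a core cylinder of radius 30 mm and height 96 mm. The lower flange rests on z = 0 and the three cylinders share a vertical axis.


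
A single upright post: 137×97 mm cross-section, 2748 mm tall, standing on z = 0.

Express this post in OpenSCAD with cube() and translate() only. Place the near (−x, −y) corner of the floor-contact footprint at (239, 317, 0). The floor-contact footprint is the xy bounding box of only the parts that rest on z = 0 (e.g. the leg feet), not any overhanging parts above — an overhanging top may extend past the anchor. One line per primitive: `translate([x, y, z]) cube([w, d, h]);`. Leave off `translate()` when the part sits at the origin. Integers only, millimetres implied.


translate([239, 317, 0]) cube([137, 97, 2748]);


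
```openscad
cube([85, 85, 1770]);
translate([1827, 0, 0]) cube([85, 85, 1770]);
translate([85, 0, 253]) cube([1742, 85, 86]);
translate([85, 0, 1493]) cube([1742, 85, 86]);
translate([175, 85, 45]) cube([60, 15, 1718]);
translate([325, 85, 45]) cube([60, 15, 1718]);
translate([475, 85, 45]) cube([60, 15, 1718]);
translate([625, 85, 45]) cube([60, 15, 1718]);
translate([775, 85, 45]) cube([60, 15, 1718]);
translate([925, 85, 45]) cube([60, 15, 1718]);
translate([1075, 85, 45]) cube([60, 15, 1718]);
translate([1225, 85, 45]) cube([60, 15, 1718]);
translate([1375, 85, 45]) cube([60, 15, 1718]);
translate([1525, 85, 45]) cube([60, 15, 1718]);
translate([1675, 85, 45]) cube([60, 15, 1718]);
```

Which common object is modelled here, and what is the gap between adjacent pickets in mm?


A fence section. The picket gap is 90 mm.

Two posts, two rails, 11 pickets — a fence section. Span 1742 mm holds 11 pickets of 60 mm with 12 equal gaps: ⌊(1742 − 11·60) / 12⌋ = 90 mm.


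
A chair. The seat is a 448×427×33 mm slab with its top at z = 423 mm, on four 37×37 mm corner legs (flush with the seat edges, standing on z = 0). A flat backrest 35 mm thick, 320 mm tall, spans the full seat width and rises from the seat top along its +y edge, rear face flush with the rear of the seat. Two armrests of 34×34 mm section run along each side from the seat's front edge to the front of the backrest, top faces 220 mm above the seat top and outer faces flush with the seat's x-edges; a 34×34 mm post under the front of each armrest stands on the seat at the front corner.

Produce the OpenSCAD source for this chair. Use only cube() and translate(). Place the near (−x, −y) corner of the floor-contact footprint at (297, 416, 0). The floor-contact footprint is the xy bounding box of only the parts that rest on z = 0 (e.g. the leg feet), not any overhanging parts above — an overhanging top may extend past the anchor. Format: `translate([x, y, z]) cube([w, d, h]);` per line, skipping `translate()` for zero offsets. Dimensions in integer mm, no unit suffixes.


// leg_h = 423 - 33 = 390
// arm post h = 220 - 34 = 186
translate([297, 416, 390]) cube([448, 427, 33]);
translate([297, 416, 0]) cube([37, 37, 390]);
translate([708, 416, 0]) cube([37, 37, 390]);
translate([297, 806, 0]) cube([37, 37, 390]);
translate([708, 806, 0]) cube([37, 37, 390]);
translate([297, 808, 423]) cube([448, 35, 320]);
translate([297, 416, 609]) cube([34, 392, 34]);
translate([711, 416, 609]) cube([34, 392, 34]);
translate([297, 416, 423]) cube([34, 34, 186]);
translate([711, 416, 423]) cube([34, 34, 186]);


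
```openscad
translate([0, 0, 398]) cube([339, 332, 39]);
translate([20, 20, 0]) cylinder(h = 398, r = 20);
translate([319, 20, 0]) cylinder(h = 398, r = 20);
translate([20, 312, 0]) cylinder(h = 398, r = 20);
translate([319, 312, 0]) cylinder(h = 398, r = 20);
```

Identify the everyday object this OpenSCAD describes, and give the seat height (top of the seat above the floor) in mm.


A stool. The seat height is 437 mm.

A 339×332×39 slab at z = 398 on four corner cylinders — a stool. The seat top is 398 + 39 = 437 mm.


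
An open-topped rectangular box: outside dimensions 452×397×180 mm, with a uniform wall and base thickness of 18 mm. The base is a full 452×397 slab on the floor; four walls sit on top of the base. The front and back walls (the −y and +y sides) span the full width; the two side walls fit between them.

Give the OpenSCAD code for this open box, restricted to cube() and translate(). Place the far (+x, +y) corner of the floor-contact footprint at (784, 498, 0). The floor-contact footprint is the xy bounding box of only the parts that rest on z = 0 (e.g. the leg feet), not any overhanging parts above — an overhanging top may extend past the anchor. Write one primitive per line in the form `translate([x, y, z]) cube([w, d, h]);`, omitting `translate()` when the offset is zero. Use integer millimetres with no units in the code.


translate([332, 101, 0]) cube([452, 397, 18]);
translate([332, 101, 18]) cube([452, 18, 162]);
translate([332, 480, 18]) cube([452, 18, 162]);
translate([332, 119, 18]) cube([18, 361, 162]);
translate([766, 119, 18]) cube([18, 361, 162]);


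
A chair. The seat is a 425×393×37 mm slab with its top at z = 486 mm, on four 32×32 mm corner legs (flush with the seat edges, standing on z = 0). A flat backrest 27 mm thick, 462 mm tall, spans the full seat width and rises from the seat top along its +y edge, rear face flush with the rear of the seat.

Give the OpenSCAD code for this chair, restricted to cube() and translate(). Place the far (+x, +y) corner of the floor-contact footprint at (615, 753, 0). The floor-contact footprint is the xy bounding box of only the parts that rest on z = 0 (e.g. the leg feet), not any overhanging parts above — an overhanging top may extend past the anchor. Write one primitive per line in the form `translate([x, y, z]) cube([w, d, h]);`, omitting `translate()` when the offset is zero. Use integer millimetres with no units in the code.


translate([190, 360, 449]) cube([425, 393, 37]);
translate([190, 360, 0]) cube([32, 32, 449]);
translate([583, 360, 0]) cube([32, 32, 449]);
translate([190, 721, 0]) cube([32, 32, 449]);
translate([583, 721, 0]) cube([32, 32, 449]);
translate([190, 726, 486]) cube([425, 27, 462]);


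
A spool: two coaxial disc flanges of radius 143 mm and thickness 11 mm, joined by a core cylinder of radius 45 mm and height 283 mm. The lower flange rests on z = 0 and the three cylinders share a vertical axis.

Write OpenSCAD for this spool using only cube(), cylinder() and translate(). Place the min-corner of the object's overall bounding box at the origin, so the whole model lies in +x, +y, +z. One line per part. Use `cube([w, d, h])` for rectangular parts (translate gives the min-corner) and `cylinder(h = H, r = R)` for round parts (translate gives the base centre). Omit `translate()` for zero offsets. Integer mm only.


translate([143, 143, 0]) cylinder(h = 11, r = 143);
translate([143, 143, 11]) cylinder(h = 283, r = 45);
translate([143, 143, 294]) cylinder(h = 11, r = 143);


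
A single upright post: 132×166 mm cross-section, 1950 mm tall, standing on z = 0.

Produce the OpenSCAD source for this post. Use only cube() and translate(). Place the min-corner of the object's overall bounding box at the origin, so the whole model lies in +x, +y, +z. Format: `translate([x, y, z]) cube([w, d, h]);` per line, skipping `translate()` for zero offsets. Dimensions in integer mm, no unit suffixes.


cube([132, 166, 1950]);


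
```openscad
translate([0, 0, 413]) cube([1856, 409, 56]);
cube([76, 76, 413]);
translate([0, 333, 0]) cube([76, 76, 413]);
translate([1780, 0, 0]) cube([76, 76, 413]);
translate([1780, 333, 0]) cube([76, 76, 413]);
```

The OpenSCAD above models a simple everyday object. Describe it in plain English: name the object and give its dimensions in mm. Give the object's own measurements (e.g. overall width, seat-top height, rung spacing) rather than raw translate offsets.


A bench: a 1856×409 mm seat slab, 56 mm thick, top at z = 469 mm, on four 76×76 mm square legs flush with the seat corners and standing on z = 0.


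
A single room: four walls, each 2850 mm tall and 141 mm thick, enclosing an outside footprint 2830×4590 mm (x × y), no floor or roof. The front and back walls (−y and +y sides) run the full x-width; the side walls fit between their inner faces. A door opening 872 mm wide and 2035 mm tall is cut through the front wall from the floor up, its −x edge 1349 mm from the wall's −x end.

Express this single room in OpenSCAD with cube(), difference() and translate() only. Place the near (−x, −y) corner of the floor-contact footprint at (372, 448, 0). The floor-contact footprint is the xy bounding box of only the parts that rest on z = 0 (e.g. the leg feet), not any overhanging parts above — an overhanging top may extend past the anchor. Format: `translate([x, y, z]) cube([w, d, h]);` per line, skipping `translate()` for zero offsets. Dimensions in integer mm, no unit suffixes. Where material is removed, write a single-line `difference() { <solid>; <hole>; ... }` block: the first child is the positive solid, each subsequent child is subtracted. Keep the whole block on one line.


difference() { translate([372, 448, 0]) cube([2830, 141, 2850]); translate([1721, 448, 0]) cube([872, 141, 2035]); }
translate([372, 4897, 0]) cube([2830, 141, 2850]);
translate([372, 589, 0]) cube([141, 4308, 2850]);
translate([3061, 589, 0]) cube([141, 4308, 2850]);


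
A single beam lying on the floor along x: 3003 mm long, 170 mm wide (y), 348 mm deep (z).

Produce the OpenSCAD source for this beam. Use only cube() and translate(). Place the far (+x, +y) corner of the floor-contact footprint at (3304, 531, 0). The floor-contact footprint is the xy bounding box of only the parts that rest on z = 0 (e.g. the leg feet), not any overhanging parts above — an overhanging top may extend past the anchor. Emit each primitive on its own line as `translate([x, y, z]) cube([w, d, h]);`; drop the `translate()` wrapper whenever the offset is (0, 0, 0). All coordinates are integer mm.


translate([301, 361, 0]) cube([3003, 170, 348]);


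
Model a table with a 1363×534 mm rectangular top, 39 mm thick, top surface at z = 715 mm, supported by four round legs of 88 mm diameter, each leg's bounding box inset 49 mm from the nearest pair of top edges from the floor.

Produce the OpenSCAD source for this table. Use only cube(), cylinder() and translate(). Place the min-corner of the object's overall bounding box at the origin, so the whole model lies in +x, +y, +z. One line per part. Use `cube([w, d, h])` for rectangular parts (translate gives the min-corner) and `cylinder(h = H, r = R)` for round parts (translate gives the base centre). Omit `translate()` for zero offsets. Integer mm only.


// leg_h = 715 - 39 = 676
translate([0, 0, 676]) cube([1363, 534, 39]);
translate([93, 93, 0]) cylinder(h = 676, r = 44);
translate([1270, 93, 0]) cylinder(h = 676, r = 44);
translate([93, 441, 0]) cylinder(h = 676, r = 44);
translate([1270, 441, 0]) cylinder(h = 676, r = 44);


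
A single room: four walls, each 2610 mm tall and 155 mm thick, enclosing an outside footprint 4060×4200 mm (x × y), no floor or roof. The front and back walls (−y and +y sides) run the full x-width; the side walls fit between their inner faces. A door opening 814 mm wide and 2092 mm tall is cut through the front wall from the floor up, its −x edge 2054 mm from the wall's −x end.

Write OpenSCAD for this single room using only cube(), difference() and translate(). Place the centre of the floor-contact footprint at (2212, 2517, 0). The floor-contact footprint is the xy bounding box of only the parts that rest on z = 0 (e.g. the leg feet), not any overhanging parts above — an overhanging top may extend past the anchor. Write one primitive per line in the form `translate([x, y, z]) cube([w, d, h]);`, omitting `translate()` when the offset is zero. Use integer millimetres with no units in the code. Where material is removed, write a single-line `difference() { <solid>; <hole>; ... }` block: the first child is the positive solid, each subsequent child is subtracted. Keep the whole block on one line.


difference() { translate([182, 417, 0]) cube([4060, 155, 2610]); translate([2236, 417, 0]) cube([814, 155, 2092]); }
translate([182, 4462, 0]) cube([4060, 155, 2610]);
translate([182, 572, 0]) cube([155, 3890, 2610]);
translate([4087, 572, 0]) cube([155, 3890, 2610]);


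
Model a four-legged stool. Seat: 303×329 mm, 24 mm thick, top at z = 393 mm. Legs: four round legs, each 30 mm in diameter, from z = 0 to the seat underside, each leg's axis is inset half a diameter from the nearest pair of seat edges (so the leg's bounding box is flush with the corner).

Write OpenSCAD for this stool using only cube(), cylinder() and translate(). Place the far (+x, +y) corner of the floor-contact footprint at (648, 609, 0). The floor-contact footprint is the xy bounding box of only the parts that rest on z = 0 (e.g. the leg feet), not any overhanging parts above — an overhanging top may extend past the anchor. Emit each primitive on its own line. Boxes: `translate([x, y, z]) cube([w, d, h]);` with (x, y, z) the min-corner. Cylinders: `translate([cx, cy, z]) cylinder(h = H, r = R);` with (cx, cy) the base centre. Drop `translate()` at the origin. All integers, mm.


translate([345, 280, 369]) cube([303, 329, 24]);
translate([360, 295, 0]) cylinder(h = 369, r = 15);
translate([633, 295, 0]) cylinder(h = 369, r = 15);
translate([360, 594, 0]) cylinder(h = 369, r = 15);
translate([633, 594, 0]) cylinder(h = 369, r = 15);


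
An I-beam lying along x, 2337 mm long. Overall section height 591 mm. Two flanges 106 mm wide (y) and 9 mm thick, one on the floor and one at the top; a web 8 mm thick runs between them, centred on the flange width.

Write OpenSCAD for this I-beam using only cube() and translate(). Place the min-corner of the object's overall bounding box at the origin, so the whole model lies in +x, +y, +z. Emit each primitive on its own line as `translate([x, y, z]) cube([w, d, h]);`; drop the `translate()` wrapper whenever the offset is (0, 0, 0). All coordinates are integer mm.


cube([2337, 106, 9]);
translate([0, 49, 9]) cube([2337, 8, 573]);
translate([0, 0, 582]) cube([2337, 106, 9]);


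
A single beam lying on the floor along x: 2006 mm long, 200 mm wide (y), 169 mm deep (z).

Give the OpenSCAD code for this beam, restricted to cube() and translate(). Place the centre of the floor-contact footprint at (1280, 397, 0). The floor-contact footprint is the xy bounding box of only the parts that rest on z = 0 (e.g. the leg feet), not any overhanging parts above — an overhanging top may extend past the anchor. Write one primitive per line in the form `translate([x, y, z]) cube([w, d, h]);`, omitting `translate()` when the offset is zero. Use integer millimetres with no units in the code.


translate([277, 297, 0]) cube([2006, 200, 169]);


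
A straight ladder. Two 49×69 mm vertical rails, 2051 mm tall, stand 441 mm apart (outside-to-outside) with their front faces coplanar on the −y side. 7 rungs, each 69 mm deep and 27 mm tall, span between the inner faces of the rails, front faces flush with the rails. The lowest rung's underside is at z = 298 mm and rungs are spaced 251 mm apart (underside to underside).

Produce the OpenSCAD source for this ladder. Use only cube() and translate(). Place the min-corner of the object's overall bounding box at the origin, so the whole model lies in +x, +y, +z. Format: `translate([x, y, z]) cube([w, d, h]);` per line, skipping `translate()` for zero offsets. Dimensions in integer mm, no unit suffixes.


cube([49, 69, 2051]);
translate([392, 0, 0]) cube([49, 69, 2051]);
translate([49, 0, 298]) cube([343, 69, 27]);
translate([49, 0, 549]) cube([343, 69, 27]);
translate([49, 0, 800]) cube([343, 69, 27]);
translate([49, 0, 1051]) cube([343, 69, 27]);
translate([49, 0, 1302]) cube([343, 69, 27]);
translate([49, 0, 1553]) cube([343, 69, 27]);
translate([49, 0, 1804]) cube([343, 69, 27]);


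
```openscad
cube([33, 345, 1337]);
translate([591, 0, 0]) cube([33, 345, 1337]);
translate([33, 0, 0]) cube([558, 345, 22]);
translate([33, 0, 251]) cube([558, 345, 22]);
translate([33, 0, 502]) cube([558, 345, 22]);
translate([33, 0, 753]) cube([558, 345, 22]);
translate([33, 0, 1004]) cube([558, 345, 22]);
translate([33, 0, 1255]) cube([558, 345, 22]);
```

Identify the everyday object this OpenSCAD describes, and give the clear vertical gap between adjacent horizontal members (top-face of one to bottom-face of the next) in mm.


A bookshelf. The clear shelf gap is 229 mm.

Two tall side panels with 6 horizontal boards between them — a bookshelf. The first two shelf undersides are at z = 0 and z = 251; with shelf thickness 22, the clear gap is 251 − 0 − 22 = 229 mm.


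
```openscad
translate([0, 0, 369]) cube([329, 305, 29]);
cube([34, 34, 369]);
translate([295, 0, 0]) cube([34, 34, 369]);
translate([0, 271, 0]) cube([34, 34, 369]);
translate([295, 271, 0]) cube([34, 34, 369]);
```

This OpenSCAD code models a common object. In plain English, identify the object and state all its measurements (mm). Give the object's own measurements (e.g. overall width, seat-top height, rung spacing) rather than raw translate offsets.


A simple wooden stool: a rectangular seat 329 mm (x) by 305 mm (y), 29 mm thick, top face at z = 398 mm, on four square legs, each 34×34 mm in cross-section. The legs rest on z = 0, each flush with a corner of the seat.


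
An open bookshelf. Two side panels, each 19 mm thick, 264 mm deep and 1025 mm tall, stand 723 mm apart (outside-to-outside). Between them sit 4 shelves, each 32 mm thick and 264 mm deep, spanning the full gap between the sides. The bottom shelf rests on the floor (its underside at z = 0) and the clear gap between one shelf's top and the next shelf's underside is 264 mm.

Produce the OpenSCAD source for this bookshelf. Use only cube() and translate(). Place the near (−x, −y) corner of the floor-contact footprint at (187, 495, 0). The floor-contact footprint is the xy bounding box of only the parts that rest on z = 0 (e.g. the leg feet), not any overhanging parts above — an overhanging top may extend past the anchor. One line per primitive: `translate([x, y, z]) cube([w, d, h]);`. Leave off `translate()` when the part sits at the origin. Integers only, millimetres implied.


translate([187, 495, 0]) cube([19, 264, 1025]);
translate([891, 495, 0]) cube([19, 264, 1025]);
translate([206, 495, 0]) cube([685, 264, 32]);
translate([206, 495, 296]) cube([685, 264, 32]);
translate([206, 495, 592]) cube([685, 264, 32]);
translate([206, 495, 888]) cube([685, 264, 32]);


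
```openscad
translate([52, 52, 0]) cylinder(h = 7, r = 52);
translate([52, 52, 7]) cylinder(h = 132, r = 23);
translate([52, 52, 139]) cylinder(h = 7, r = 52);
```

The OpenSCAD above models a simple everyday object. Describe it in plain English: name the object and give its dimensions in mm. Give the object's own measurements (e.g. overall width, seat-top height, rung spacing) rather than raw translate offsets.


A spool: two coaxial disc flanges of radius 52 mm and thickness 7 mm, joined by a core cylinder of radius 23 mm and height 132 mm. The lower flange rests on z = 0 and the three cylinders share a vertical axis.


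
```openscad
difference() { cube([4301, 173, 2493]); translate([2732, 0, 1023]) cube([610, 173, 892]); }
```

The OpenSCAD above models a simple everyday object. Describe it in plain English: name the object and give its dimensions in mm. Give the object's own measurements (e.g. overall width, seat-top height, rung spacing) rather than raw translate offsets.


A wall 4301 mm long (x), 173 mm thick (y), 2493 mm tall, with a rectangular window opening cut through it. The opening is 610 mm wide and 892 mm tall; its sill is at z = 1023 mm and its near (−x) edge is 2732 mm from the wall's −x end. The opening passes through the full wall thickness.


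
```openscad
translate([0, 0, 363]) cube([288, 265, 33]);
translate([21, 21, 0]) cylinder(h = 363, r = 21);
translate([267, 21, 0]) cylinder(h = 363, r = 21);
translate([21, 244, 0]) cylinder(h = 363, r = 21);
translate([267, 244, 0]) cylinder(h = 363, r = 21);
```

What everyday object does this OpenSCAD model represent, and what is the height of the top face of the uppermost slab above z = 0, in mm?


A stool. The seat height is 396 mm.

A 288×265×33 slab at z = 363 on four corner cylinders — a stool. The seat top is 363 + 33 = 396 mm.


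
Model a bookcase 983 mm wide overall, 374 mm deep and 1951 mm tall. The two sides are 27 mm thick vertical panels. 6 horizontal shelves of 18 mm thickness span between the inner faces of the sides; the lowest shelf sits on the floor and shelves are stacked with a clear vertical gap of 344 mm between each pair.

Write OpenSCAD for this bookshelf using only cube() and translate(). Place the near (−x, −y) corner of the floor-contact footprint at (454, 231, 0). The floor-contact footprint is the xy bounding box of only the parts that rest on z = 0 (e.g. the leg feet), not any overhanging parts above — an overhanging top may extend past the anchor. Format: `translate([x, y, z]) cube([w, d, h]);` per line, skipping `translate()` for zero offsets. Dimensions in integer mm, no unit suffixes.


translate([454, 231, 0]) cube([27, 374, 1951]);
translate([1410, 231, 0]) cube([27, 374, 1951]);
translate([481, 231, 0]) cube([929, 374, 18]);
translate([481, 231, 362]) cube([929, 374, 18]);
translate([481, 231, 724]) cube([929, 374, 18]);
translate([481, 231, 1086]) cube([929, 374, 18]);
translate([481, 231, 1448]) cube([929, 374, 18]);
translate([481, 231, 1810]) cube([929, 374, 18]);


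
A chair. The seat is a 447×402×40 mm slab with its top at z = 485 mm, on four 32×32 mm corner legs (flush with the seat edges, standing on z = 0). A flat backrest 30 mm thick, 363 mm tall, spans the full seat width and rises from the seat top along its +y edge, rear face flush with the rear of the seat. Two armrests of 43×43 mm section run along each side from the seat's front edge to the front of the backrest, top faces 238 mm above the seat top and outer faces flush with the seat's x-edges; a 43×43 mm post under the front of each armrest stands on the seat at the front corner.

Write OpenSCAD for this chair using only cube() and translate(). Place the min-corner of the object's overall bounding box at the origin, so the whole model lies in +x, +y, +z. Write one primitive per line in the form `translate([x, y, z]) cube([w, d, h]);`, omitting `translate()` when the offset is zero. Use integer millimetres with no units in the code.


translate([0, 0, 445]) cube([447, 402, 40]);
cube([32, 32, 445]);
translate([415, 0, 0]) cube([32, 32, 445]);
translate([0, 370, 0]) cube([32, 32, 445]);
translate([415, 370, 0]) cube([32, 32, 445]);
translate([0, 372, 485]) cube([447, 30, 363]);
translate([0, 0, 680]) cube([43, 372, 43]);
translate([404, 0, 680]) cube([43, 372, 43]);
translate([0, 0, 485]) cube([43, 43, 195]);
translate([404, 0, 485]) cube([43, 43, 195]);
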